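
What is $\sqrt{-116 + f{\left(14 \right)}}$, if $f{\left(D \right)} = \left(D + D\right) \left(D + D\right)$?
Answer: $2 \sqrt{167} \approx 25.846$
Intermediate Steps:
$f{\left(D \right)} = 4 D^{2}$ ($f{\left(D \right)} = 2 D 2 D = 4 D^{2}$)
$\sqrt{-116 + f{\left(14 \right)}} = \sqrt{-116 + 4 \cdot 14^{2}} = \sqrt{-116 + 4 \cdot 196} = \sqrt{-116 + 784} = \sqrt{668} = 2 \sqrt{167}$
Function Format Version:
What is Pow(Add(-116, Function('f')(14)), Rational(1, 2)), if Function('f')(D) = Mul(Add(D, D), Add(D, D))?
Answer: Mul(2, Pow(167, Rational(1, 2))) ≈ 25.846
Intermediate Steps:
Function('f')(D) = Mul(4, Pow(D, 2)) (Function('f')(D) = Mul(Mul(2, D), Mul(2, D)) = Mul(4, Pow(D, 2)))
Pow(Add(-116, Function('f')(14)), Rational(1, 2)) = Pow(Add(-116, Mul(4, Pow(14, 2))), Rational(1, 2)) = Pow(Add(-116, Mul(4, 196)), Rational(1, 2)) = Pow(Add(-116, 784), Rational(1, 2)) = Pow(668, Rational(1, 2)) = Mul(2, Pow(167, Rational(1, 2)))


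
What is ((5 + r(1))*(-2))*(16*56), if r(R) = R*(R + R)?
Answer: -12544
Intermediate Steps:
r(R) = 2*R² (r(R) = R*(2*R) = 2*R²)
((5 + r(1))*(-2))*(16*56) = ((5 + 2*1²)*(-2))*(16*56) = ((5 + 2*1)*(-2))*896 = ((5 + 2)*(-2))*896 = (7*(-2))*896 = -14*896 = -12544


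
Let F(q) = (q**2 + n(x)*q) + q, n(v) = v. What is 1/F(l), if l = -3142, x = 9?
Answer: 1/9840744 ≈ 1.0162e-7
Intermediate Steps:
F(q) = q**2 + 10*q (F(q) = (q**2 + 9*q) + q = q**2 + 10*q)
1/F(l) = 1/(-3142*(10 - 3142)) = 1/(-3142*(-3132)) = 1/9840744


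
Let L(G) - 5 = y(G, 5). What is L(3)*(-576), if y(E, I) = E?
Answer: -4608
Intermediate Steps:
L(G) = 5 + G
L(3)*(-576) = (5 + 3)*(-576) = 8*(-576) = -4608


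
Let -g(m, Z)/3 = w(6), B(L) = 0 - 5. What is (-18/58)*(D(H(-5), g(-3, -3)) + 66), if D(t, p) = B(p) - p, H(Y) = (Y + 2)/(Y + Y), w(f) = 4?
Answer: -657/29 ≈ -22.655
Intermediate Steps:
B(L) = -5
g(m, Z) = -12 (g(m, Z) = -3*4 = -12)
H(Y) = (2 + Y)/(2*Y) (H(Y) = (2 + Y)/((2*Y)) = (2 + Y)*(1/(2*Y)) = (2 + Y)/(2*Y))
D(t, p) = -5 - p
(-18/58)*(D(H(-5), g(-3, -3)) + 66) = (-18/58)*((-5 - 1*(-12)) + 66) = (-18*1/58)*((-5 + 12) + 66) = -9*(7 + 66)/29 = -9/29*73 = -657/29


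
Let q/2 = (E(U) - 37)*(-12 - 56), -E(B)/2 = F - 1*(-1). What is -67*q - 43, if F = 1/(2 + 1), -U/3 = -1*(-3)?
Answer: -1084457/3 ≈ -3.6149e+5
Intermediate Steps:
U = -9 (U = -(-3)*(-3) = -3*3 = -9)
F = ⅓ (F = 1/3 = ⅓ ≈ 0.33333)
E(B) = -8/3 (E(B) = -2*(⅓ - 1*(-1)) = -2*(⅓ + 1) = -2*4/3 = -8/3)
q = 16184/3 (q = 2*((-8/3 - 37)*(-12 - 56)) = 2*(-119/3*(-68)) = 2*(8092/3) = 16184/3 ≈ 5394.7)
-67*q - 43 = -67*16184/3 - 43 = -1084328/3 - 43 = -1084457/3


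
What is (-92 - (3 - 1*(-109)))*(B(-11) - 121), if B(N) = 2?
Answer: 24276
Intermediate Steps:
(-92 - (3 - 1*(-109)))*(B(-11) - 121) = (-92 - (3 - 1*(-109)))*(2 - 121) = (-92 - (3 + 109))*(-119) = (-92 - 1*112)*(-119) = (-92 - 112)*(-119) = -204*(-119) = 24276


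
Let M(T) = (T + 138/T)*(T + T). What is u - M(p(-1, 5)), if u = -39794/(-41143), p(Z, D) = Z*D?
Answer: -13372824/41143 ≈ -325.03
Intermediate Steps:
p(Z, D) = D*Z
u = 39794/41143 (u = -39794*(-1/41143) = 39794/41143 ≈ 0.96721)
M(T) = 2*T*(T + 138/T) (M(T) = (T + 138/T)*(2*T) = 2*T*(T + 138/T))
u - M(p(-1, 5)) = 39794/41143 - (276 + 2*(5*(-1))²) = 39794/41143 - (276 + 2*(-5)²) = 39794/41143 - (276 + 2*25) = 39794/41143 - (276 + 50) = 39794/41143 - 1*326 = 39794/41143 - 326 = -13372824/41143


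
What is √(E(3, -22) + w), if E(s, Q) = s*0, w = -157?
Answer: I*√157 ≈ 12.53*I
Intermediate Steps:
E(s, Q) = 0
√(E(3, -22) + w) = √(0 - 157) = √(-157) = I*√157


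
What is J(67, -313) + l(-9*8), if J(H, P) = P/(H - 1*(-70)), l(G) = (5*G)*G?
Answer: 3550727/137 ≈ 25918.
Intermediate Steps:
l(G) = 5*G²
J(H, P) = P/(70 + H) (J(H, P) = P/(H + 70) = P/(70 + H))
J(67, -313) + l(-9*8) = -313/(70 + 67) + 5*(-9*8)² = -313/137 + 5*(-72)² = -313*1/137 + 5*5184 = -313/137 + 25920 = 3550727/137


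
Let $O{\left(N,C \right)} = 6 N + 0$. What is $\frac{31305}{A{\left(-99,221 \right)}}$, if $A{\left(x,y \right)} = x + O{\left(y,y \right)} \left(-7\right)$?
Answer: $- \frac{10435}{3127} \approx -3.3371$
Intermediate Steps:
$O{\left(N,C \right)} = 6 N$
$A{\left(x,y \right)} = x - 42 y$ ($A{\left(x,y \right)} = x + 6 y \left(-7\right) = x - 42 y$)
$\frac{31305}{A{\left(-99,221 \right)}} = \frac{31305}{-99 - 9282} = \frac{31305}{-9381} = 31305 \left(- \frac{1}{9381}\right) = - \frac{10435}{3127}$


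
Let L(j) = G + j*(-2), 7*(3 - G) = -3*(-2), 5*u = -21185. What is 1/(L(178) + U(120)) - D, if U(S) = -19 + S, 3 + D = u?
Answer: 7504793/1770 ≈ 4240.0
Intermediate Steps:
u = -4237 (u = (⅕)*(-21185) = -4237)
G = 15/7 (G = 3 - (-3)*(-2)/7 = 3 - ⅐*6 = 3 - 6/7 = 15/7 ≈ 2.1429)
D = -4240 (D = -3 - 4237 = -4240)
L(j) = 15/7 - 2*j (L(j) = 15/7 + j*(-2) = 15/7 - 2*j)
1/(L(178) + U(120)) - D = 1/((15/7 - 2*178) + (-19 + 120)) - 1*(-4240) = 1/((15/7 - 356) + 101) + 4240 = 1/(-2477/7 + 101) + 4240 = 1/(-1770/7) + 4240 = -7/1770 + 4240 = 7504793/1770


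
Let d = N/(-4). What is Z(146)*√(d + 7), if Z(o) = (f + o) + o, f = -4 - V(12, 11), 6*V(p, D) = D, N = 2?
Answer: 1717*√26/12 ≈ 729.58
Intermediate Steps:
V(p, D) = D/6
f = -35/6 (f = -4 - 11/6 = -35/6 ≈ -5.8333)
Z(o) = -35/6 + 2*o (Z(o) = (-35/6 + o) + o = -35/6 + 2*o)
d = -½ (d = 2/(-4) = 2*(-¼) = -½ ≈ -0.50000)
Z(146)*√(d + 7) = (-35/6 + 2*146)*√(-½ + 7) = (-35/6 + 292)*√(13/2) = 1717*(√26/2)/6 = 1717*√26/12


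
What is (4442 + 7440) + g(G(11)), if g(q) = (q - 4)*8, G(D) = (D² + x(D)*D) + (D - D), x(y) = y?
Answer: 13786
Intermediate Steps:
G(D) = 2*D² (G(D) = (D² + D*D) + (D - D) = (D² + D²) + 0 = 2*D² + 0 = 2*D²)
g(q) = -32 + 8*q (g(q) = (-4 + q)*8 = -32 + 8*q)
(4442 + 7440) + g(G(11)) = (4442 + 7440) + (-32 + 8*(2*11²)) = 11882 + (-32 + 8*(2*121)) = 11882 + (-32 + 8*242) = 11882 + (-32 + 1936) = 11882 + 1904 = 13786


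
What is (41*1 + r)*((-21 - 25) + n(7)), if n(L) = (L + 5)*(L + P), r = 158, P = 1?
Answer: 9950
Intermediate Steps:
n(L) = (1 + L)*(5 + L) (n(L) = (L + 5)*(L + 1) = (5 + L)*(1 + L) = (1 + L)*(5 + L))
(41*1 + r)*((-21 - 25) + n(7)) = (41*1 + 158)*((-21 - 25) + (5 + 7² + 6*7)) = (41 + 158)*(-46 + (5 + 49 + 42)) = 199*(-46 + 96) = 199*50 = 9950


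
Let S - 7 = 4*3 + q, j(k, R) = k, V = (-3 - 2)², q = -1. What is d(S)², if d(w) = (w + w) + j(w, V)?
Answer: 2916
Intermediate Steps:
V = 25 (V = (-5)² = 25)
S = 18 (S = 7 + (4*3 - 1) = 7 + (12 - 1) = 7 + 11 = 18)
d(w) = 3*w (d(w) = (w + w) + w = 2*w + w = 3*w)
d(S)² = (3*18)² = 54² = 2916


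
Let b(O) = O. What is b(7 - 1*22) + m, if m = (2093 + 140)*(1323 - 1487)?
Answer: -366227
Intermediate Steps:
m = -366212 (m = 2233*(-164) = -366212)
b(7 - 1*22) + m = (7 - 1*22) - 366212 = (7 - 22) - 366212 = -15 - 366212 = -366227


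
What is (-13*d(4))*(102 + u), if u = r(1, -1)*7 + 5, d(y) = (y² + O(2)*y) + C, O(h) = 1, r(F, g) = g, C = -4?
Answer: -20800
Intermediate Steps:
d(y) = -4 + y + y² (d(y) = (y² + 1*y) - 4 = (y² + y) - 4 = (y + y²) - 4 = -4 + y + y²)
u = -2 (u = -1*7 + 5 = -7 + 5 = -2)
(-13*d(4))*(102 + u) = (-13*(-4 + 4 + 4²))*(102 - 2) = -13*(-4 + 4 + 16)*100 = -13*16*100 = -208*100 = -20800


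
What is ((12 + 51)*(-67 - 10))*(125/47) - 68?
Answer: -609571/47 ≈ -12970.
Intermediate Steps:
((12 + 51)*(-67 - 10))*(125/47) - 68 = (63*(-77))*(125*(1/47)) - 68 = -4851*125/47 - 68 = -606375/47 - 68 = -609571/47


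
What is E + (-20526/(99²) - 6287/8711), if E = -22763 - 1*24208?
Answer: -121529106638/2587167 ≈ -46974.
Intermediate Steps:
E = -46971 (E = -22763 - 24208 = -46971)
E + (-20526/(99²) - 6287/8711) = -46971 + (-20526/(99²) - 6287/8711) = -46971 + (-20526/9801 - 6287*1/8711) = -46971 + (-20526*1/9801 - 6287/8711) = -46971 + (-622/297 - 6287/8711) = -46971 - 7285481/2587167 = -121529106638/2587167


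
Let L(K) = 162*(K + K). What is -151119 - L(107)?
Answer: -185787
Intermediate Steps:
L(K) = 324*K (L(K) = 162*(2*K) = 324*K)
-151119 - L(107) = -151119 - 324*107 = -151119 - 1*34668 = -151119 - 34668 = -185787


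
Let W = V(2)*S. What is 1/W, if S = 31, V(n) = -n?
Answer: -1/62 ≈ -0.016129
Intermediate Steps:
W = -62 (W = -1*2*31 = -2*31 = -62)
1/W = 1/(-62) = -1/62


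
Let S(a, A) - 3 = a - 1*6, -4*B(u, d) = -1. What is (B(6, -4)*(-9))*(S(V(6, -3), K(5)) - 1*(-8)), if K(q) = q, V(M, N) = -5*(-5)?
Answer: -135/2 ≈ -67.500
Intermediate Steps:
V(M, N) = 25
B(u, d) = 1/4 (B(u, d) = -1/4*(-1) = 1/4)
S(a, A) = -3 + a (S(a, A) = 3 + (a - 1*6) = 3 + (a - 6) = 3 + (-6 + a) = -3 + a)
(B(6, -4)*(-9))*(S(V(6, -3), K(5)) - 1*(-8)) = ((1/4)*(-9))*((-3 + 25) - 1*(-8)) = -9*(22 + 8)/4 = -9/4*30 = -135/2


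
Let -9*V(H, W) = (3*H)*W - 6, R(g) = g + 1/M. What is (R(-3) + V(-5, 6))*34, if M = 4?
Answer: 1615/6 ≈ 269.17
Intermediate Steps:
R(g) = 1/4 + g (R(g) = g + 1/4 = 1/4 + g)
V(H, W) = 2/3 - H*W/3 (V(H, W) = -((3*H)*W - 6)/9 = -(3*H*W - 6)/9 = -(-6 + 3*H*W)/9 = 2/3 - H*W/3)
(R(-3) + V(-5, 6))*34 = ((1/4 - 3) + (2/3 - 1/3*(-5)*6))*34 = (-11/4 + (2/3 + 10))*34 = (-11/4 + 32/3)*34 = (95/12)*34 = 1615/6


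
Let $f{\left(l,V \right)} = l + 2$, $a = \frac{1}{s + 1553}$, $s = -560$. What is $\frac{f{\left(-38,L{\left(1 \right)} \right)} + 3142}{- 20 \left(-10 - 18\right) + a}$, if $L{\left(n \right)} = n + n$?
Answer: $\frac{3084258}{556081} \approx 5.5464$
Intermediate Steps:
$L{\left(n \right)} = 2 n$
$a = \frac{1}{993}$ ($a = \frac{1}{-560 + 1553} = \frac{1}{993} \approx 0.0010071$)
$f{\left(l,V \right)} = 2 + l$
$\frac{f{\left(-38,L{\left(1 \right)} \right)} + 3142}{- 20 \left(-10 - 18\right) + a} = \frac{\left(2 - 38\right) + 3142}{- 20 \left(-10 - 18\right) + \frac{1}{993}} = \frac{-36 + 3142}{\left(-20\right) \left(-28\right) + \frac{1}{993}} = \frac{3106}{560 + \frac{1}{993}} = \frac{3106}{\frac{556081}{993}} = 3106 \cdot \frac{993}{556081} = \frac{3084258}{556081}$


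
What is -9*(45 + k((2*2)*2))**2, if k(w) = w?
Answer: -25281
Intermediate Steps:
-9*(45 + k((2*2)*2))**2 = -9*(45 + (2*2)*2)**2 = -9*(45 + 4*2)**2 = -9*(45 + 8)**2 = -9*53**2 = -9*2809 = -25281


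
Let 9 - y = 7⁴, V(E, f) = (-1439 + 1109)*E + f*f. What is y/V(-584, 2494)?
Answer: -598/1603189 ≈ -0.00037301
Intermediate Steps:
V(E, f) = f² - 330*E (V(E, f) = -330*E + f² = f² - 330*E)
y = -2392 (y = 9 - 1*7⁴ = 9 - 1*2401 = 9 - 2401 = -2392)
y/V(-584, 2494) = -2392/(2494² - 330*(-584)) = -2392/(6220036 + 192720) = -2392/6412756 = -2392*1/6412756 = -598/1603189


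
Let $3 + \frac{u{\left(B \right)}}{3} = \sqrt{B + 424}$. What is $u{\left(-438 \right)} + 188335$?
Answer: $188326 + 3 i \sqrt{14} \approx 1.8833 \cdot 10^{5} + 11.225 i$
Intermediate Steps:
$u{\left(B \right)} = -9 + 3 \sqrt{424 + B}$ ($u{\left(B \right)} = -9 + 3 \sqrt{B + 424} = -9 + 3 \sqrt{424 + B}$)
$u{\left(-438 \right)} + 188335 = \left(-9 + 3 \sqrt{424 - 438}\right) + 188335 = \left(-9 + 3 \sqrt{-14}\right) + 188335 = \left(-9 + 3 i \sqrt{14}\right) + 188335 = 188326 + 3 i \sqrt{14}$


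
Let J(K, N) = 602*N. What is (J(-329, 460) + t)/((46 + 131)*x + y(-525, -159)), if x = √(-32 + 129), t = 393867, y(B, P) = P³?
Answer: -299594268597/1795312913792 - 39576433*√97/5385938741376 ≈ -0.16695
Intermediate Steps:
x = √97 ≈ 9.8489
(J(-329, 460) + t)/((46 + 131)*x + y(-525, -159)) = (602*460 + 393867)/((46 + 131)*√97 + (-159)³) = (276920 + 393867)/(177*√97 - 4019679) = 670787/(-4019679 + 177*√97)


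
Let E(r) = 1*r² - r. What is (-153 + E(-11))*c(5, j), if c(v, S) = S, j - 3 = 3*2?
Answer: -189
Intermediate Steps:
j = 9 (j = 3 + 3*2 = 3 + 6 = 9)
E(r) = r² - r
(-153 + E(-11))*c(5, j) = (-153 - 11*(-1 - 11))*9 = (-153 - 11*(-12))*9 = (-153 + 132)*9 = -21*9 = -189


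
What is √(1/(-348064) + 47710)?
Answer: √361249826832006/87016 ≈ 218.43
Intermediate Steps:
√(1/(-348064) + 47710) = √(-1/348064 + 47710) = √(16606133439/348064) = √361249826832006/87016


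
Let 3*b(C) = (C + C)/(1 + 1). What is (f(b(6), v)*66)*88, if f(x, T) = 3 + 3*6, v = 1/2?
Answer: 121968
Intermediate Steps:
v = ½ ≈ 0.50000
b(C) = C/3 (b(C) = ((C + C)/(1 + 1))/3 = ((2*C)/2)/3 = ((2*C)*(½))/3 = C/3)
f(x, T) = 21 (f(x, T) = 3 + 18 = 21)
(f(b(6), v)*66)*88 = (21*66)*88 = 1386*88 = 121968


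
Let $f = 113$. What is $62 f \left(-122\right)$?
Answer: $-854732$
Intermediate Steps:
$62 f \left(-122\right) = 62 \cdot 113 \left(-122\right) = 7006 \left(-122\right) = -854732$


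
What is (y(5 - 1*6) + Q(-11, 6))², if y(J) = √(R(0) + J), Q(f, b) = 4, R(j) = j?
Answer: (4 + I)² ≈ 15.0 + 8.0*I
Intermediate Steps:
y(J) = √J (y(J) = √(0 + J) = √J)
(y(5 - 1*6) + Q(-11, 6))² = (√(5 - 1*6) + 4)² = (√(5 - 6) + 4)² = (√(-1) + 4)² = (I + 4)² = (4 + I)²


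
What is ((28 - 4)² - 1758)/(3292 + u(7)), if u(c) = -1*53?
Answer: -1182/3239 ≈ -0.36493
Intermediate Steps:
u(c) = -53
((28 - 4)² - 1758)/(3292 + u(7)) = ((28 - 4)² - 1758)/(3292 - 53) = (24² - 1758)/3239 = (576 - 1758)*(1/3239) = -1182*1/3239 = -1182/3239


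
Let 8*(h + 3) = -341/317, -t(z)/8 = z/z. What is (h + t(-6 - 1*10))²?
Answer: 797328169/6431296 ≈ 123.98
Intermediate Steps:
t(z) = -8 (t(z) = -8*z/z = -8*1 = -8)
h = -7949/2536 (h = -3 + (-341/317)/8 = -3 + (-341*1/317)/8 = -3 + (⅛)*(-341/317) = -3 - 341/2536 = -7949/2536 ≈ -3.1345)
(h + t(-6 - 1*10))² = (-7949/2536 - 8)² = (-28237/2536)² = 797328169/6431296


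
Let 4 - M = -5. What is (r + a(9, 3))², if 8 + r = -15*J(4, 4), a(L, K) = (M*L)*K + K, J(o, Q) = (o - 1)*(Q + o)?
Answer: 14884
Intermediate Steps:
M = 9 (M = 4 - 1*(-5) = 4 + 5 = 9)
J(o, Q) = (-1 + o)*(Q + o)
a(L, K) = K + 9*K*L (a(L, K) = (9*L)*K + K = 9*K*L + K = K + 9*K*L)
r = -368 (r = -8 - 15*(4² - 1*4 - 1*4 + 4*4) = -8 - 15*(16 - 4 - 4 + 16) = -8 - 15*24 = -8 - 360 = -368)
(r + a(9, 3))² = (-368 + 3*(1 + 9*9))² = (-368 + 3*(1 + 81))² = (-368 + 3*82)² = (-368 + 246)² = (-122)² = 14884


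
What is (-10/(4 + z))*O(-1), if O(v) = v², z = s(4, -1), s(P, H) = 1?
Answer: -2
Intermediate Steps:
z = 1
(-10/(4 + z))*O(-1) = -10/(4 + 1)*(-1)² = -10/5*1 = -10*⅕*1 = -2*1 = -2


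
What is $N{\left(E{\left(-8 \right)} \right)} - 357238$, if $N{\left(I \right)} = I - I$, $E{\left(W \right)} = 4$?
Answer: $-357238$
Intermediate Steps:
$N{\left(I \right)} = 0$
$N{\left(E{\left(-8 \right)} \right)} - 357238 = 0 - 357238 = -357238$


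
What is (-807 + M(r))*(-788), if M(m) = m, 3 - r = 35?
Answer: 661132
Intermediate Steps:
r = -32 (r = 3 - 1*35 = 3 - 35 = -32)
(-807 + M(r))*(-788) = (-807 - 32)*(-788) = -839*(-788) = 661132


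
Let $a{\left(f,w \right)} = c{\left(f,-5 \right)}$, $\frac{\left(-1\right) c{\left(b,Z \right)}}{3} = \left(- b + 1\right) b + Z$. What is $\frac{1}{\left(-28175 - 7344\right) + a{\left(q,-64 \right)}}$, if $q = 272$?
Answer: $\frac{1}{185632} \approx 5.387 \cdot 10^{-6}$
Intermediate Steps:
$c{\left(b,Z \right)} = - 3 Z - 3 b \left(1 - b\right)$ ($c{\left(b,Z \right)} = - 3 \left(\left(- b + 1\right) b + Z\right) = - 3 \left(\left(1 - b\right) b + Z\right) = - 3 \left(b \left(1 - b\right) + Z\right) = - 3 \left(Z + b \left(1 - b\right)\right) = - 3 Z - 3 b \left(1 - b\right)$)
$a{\left(f,w \right)} = 15 - 3 f + 3 f^{2}$ ($a{\left(f,w \right)} = \left(-3\right) \left(-5\right) - 3 f + 3 f^{2} = 15 - 3 f + 3 f^{2}$)
$\frac{1}{\left(-28175 - 7344\right) + a{\left(q,-64 \right)}} = \frac{1}{\left(-28175 - 7344\right) + \left(15 - 816 + 3 \cdot 272^{2}\right)} = \frac{1}{\left(-28175 - 7344\right) + \left(15 - 816 + 3 \cdot 73984\right)} = \frac{1}{-35519 + \left(15 - 816 + 221952\right)} = \frac{1}{-35519 + 221151} = \frac{1}{185632}$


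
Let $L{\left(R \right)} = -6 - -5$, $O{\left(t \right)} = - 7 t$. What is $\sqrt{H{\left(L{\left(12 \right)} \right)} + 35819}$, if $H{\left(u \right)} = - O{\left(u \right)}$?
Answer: $2 \sqrt{8953} \approx 189.24$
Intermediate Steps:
$L{\left(R \right)} = -1$ ($L{\left(R \right)} = -6 + 5 = -1$)
$H{\left(u \right)} = 7 u$ ($H{\left(u \right)} = - \left(-7\right) u = 7 u$)
$\sqrt{H{\left(L{\left(12 \right)} \right)} + 35819} = \sqrt{7 \left(-1\right) + 35819} = \sqrt{-7 + 35819} = \sqrt{35812} = 2 \sqrt{8953}$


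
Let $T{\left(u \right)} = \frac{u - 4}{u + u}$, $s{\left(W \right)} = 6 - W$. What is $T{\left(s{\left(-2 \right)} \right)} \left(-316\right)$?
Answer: $-79$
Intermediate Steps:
$T{\left(u \right)} = \frac{-4 + u}{2 u}$
$T{\left(s{\left(-2 \right)} \right)} \left(-316\right) = \frac{-4 + \left(6 - -2\right)}{2 \left(6 - -2\right)} \left(-316\right) = \frac{-4 + \left(6 + 2\right)}{2 \left(6 + 2\right)} \left(-316\right) = \frac{-4 + 8}{2 \cdot 8} \left(-316\right) = \frac{1}{2} \cdot \frac{1}{8} \cdot 4 \left(-316\right) = \frac{1}{4} \left(-316\right) = -79$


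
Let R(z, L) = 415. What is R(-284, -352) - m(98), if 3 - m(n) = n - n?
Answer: 412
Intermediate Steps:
m(n) = 3 (m(n) = 3 - (n - n) = 3 - 1*0 = 3 + 0 = 3)
R(-284, -352) - m(98) = 415 - 1*3 = 415 - 3 = 412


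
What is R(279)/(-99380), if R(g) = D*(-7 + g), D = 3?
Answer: -204/24845 ≈ -0.0082109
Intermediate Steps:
R(g) = -21 + 3*g (R(g) = 3*(-7 + g) = -21 + 3*g)
R(279)/(-99380) = (-21 + 3*279)/(-99380) = (-21 + 837)*(-1/99380) = 816*(-1/99380) = -204/24845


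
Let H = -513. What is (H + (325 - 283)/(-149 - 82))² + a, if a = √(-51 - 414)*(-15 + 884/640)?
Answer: 31866025/121 - 2179*I*√465/160 ≈ 2.6336e+5 - 293.67*I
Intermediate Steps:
a = -2179*I*√465/160 (a = √(-465)*(-15 + 884*(1/640)) = (I*√465)*(-15 + 221/160) = (I*√465)*(-2179/160) = -2179*I*√465/160 ≈ -293.67*I)
(H + (325 - 283)/(-149 - 82))² + a = (-513 + (325 - 283)/(-149 - 82))² - 2179*I*√465/160 = (-513 + 42/(-231))² - 2179*I*√465/160 = (-513 + 42*(-1/231))² - 2179*I*√465/160 = (-513 - 2/11)² - 2179*I*√465/160 = (-5645/11)² - 2179*I*√465/160 = 31866025/121 - 2179*I*√465/160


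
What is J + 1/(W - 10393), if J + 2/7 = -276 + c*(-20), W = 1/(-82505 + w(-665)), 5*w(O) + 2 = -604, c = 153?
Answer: -100274383468669/30055693416 ≈ -3336.3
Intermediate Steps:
w(O) = -606/5 (w(O) = -2/5 + (1/5)*(-604) = -2/5 - 604/5 = -606/5)
W = -5/413131 (W = 1/(-82505 - 606/5) = 1/(-413131/5) = -5/413131 ≈ -1.2103e-5)
J = -23354/7 (J = -2/7 + (-276 + 153*(-20)) = -2/7 + (-276 - 3060) = -2/7 - 3336 = -23354/7 ≈ -3336.3)
J + 1/(W - 10393) = -23354/7 + 1/(-5/413131 - 10393) = -23354/7 + 1/(-4293670488/413131) = -23354/7 - 413131/4293670488 = -100274383468669/30055693416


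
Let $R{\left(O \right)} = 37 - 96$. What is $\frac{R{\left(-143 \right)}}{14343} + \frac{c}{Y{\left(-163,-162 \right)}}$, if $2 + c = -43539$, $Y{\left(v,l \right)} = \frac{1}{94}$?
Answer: $- \frac{58703804981}{14343} \approx -4.0929 \cdot 10^{6}$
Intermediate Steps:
$R{\left(O \right)} = -59$ ($R{\left(O \right)} = 37 - 96 = -59$)
$Y{\left(v,l \right)} = \frac{1}{94}$
$c = -43541$ ($c = -2 - 43539 = -43541$)
$\frac{R{\left(-143 \right)}}{14343} + \frac{c}{Y{\left(-163,-162 \right)}} = - \frac{59}{14343} - 43541 \frac{1}{\frac{1}{94}} = \left(-59\right) \frac{1}{14343} - 4092854 = - \frac{59}{14343} - 4092854 = - \frac{58703804981}{14343}$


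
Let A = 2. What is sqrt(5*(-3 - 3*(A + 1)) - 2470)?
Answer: I*sqrt(2530) ≈ 50.299*I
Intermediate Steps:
sqrt(5*(-3 - 3*(A + 1)) - 2470) = sqrt(5*(-3 - 3*(2 + 1)) - 2470) = sqrt(5*(-3 - 3*3) - 2470) = sqrt(5*(-3 - 9) - 2470) = sqrt(5*(-12) - 2470) = sqrt(-60 - 2470) = sqrt(-2530) = I*sqrt(2530)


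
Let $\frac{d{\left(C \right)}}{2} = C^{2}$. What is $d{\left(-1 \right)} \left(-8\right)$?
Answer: $-16$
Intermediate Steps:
$d{\left(C \right)} = 2 C^{2}$
$d{\left(-1 \right)} \left(-8\right) = 2 \left(-1\right)^{2} \left(-8\right) = 2 \cdot 1 \left(-8\right) = 2 \left(-8\right) = -16$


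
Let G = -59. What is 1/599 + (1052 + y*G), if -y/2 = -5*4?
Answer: -783491/599 ≈ -1308.0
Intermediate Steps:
y = 40 (y = -(-10)*4 = -2*(-20) = 40)
1/599 + (1052 + y*G) = 1/599 + (1052 + 40*(-59)) = 1/599 + (1052 - 2360) = 1/599 - 1308 = -783491/599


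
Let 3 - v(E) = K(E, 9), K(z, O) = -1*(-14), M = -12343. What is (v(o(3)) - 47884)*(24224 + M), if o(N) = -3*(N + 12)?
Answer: -569040495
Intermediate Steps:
o(N) = -36 - 3*N (o(N) = -3*(12 + N) = -36 - 3*N)
K(z, O) = 14
v(E) = -11 (v(E) = 3 - 1*14 = 3 - 14 = -11)
(v(o(3)) - 47884)*(24224 + M) = (-11 - 47884)*(24224 - 12343) = -47895*11881 = -569040495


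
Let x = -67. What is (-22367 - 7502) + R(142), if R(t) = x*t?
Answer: -39383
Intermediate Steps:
R(t) = -67*t
(-22367 - 7502) + R(142) = (-22367 - 7502) - 67*142 = -29869 - 9514 = -39383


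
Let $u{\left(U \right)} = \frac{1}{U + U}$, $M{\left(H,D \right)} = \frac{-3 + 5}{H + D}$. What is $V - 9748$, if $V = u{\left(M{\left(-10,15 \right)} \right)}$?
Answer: $- \frac{38987}{4} \approx -9746.8$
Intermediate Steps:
$M{\left(H,D \right)} = \frac{2}{D + H}$
$u{\left(U \right)} = \frac{1}{2 U}$
$V = \frac{5}{4}$ ($V = \frac{1}{2 \frac{2}{15 - 10}} = \frac{1}{2 \cdot \frac{2}{5}} = \frac{1}{2} \cdot \frac{5}{2} = \frac{5}{4} \approx 1.25$)
$V - 9748 = \frac{5}{4} - 9748 = - \frac{38987}{4}$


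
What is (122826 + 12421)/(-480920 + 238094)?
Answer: -135247/242826 ≈ -0.55697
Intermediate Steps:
(122826 + 12421)/(-480920 + 238094) = 135247/(-242826) = 135247*(-1/242826) = -135247/242826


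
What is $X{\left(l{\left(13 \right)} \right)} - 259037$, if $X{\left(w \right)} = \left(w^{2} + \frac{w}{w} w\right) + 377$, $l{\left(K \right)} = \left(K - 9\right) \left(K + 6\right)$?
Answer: $-252808$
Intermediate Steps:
$l{\left(K \right)} = \left(-9 + K\right) \left(6 + K\right)$
$X{\left(w \right)} = 377 + w + w^{2}$ ($X{\left(w \right)} = \left(w^{2} + 1 w\right) + 377 = \left(w^{2} + w\right) + 377 = \left(w + w^{2}\right) + 377 = 377 + w + w^{2}$)
$X{\left(l{\left(13 \right)} \right)} - 259037 = \left(377 - \left(93 - 169\right) + \left(-54 + 13^{2} - 39\right)^{2}\right) - 259037 = \left(377 - -76 + \left(-54 + 169 - 39\right)^{2}\right) - 259037 = \left(377 + 76 + 76^{2}\right) - 259037 = \left(377 + 76 + 5776\right) - 259037 = 6229 - 259037 = -252808$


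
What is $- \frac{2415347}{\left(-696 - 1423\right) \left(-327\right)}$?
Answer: $- \frac{2415347}{692913} \approx -3.4858$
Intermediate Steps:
$- \frac{2415347}{\left(-696 - 1423\right) \left(-327\right)} = - \frac{2415347}{\left(-2119\right) \left(-327\right)} = - \frac{2415347}{692913}$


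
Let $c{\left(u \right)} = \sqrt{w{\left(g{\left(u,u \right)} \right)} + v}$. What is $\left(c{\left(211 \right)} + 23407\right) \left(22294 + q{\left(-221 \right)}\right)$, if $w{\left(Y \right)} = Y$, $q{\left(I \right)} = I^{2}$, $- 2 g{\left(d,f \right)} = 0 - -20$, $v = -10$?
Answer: $1665056945 + 142270 i \sqrt{5} \approx 1.6651 \cdot 10^{9} + 3.1813 \cdot 10^{5} i$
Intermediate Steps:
$g{\left(d,f \right)} = -10$ ($g{\left(d,f \right)} = - \frac{0 - -20}{2} = - \frac{0 + 20}{2} = \left(- \frac{1}{2}\right) 20 = -10$)
$c{\left(u \right)} = 2 i \sqrt{5}$ ($c{\left(u \right)} = \sqrt{-10 - 10} = \sqrt{-20} = 2 i \sqrt{5}$)
$\left(c{\left(211 \right)} + 23407\right) \left(22294 + q{\left(-221 \right)}\right) = \left(2 i \sqrt{5} + 23407\right) \left(22294 + \left(-221\right)^{2}\right) = \left(23407 + 2 i \sqrt{5}\right) \left(22294 + 48841\right) = \left(23407 + 2 i \sqrt{5}\right) 71135 = 1665056945 + 142270 i \sqrt{5}$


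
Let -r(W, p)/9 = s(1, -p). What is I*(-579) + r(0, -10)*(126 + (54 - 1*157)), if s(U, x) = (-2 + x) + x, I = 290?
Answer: -171636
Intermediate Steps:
s(U, x) = -2 + 2*x
r(W, p) = 18 + 18*p (r(W, p) = -9*(-2 + 2*(-p)) = -9*(-2 - 2*p) = 18 + 18*p)
I*(-579) + r(0, -10)*(126 + (54 - 1*157)) = 290*(-579) + (18 + 18*(-10))*(126 + (54 - 1*157)) = -167910 + (18 - 180)*(126 + (54 - 157)) = -167910 - 162*(126 - 103) = -167910 - 162*23 = -167910 - 3726 = -171636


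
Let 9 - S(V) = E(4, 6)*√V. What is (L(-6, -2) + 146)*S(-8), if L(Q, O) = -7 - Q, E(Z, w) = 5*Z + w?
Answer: 1305 - 7540*I*√2 ≈ 1305.0 - 10663.0*I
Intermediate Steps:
E(Z, w) = w + 5*Z
S(V) = 9 - 26*√V (S(V) = 9 - (6 + 5*4)*√V = 9 - (6 + 20)*√V = 9 - 26*√V)
(L(-6, -2) + 146)*S(-8) = ((-7 - 1*(-6)) + 146)*(9 - 52*I*√2) = ((-7 + 6) + 146)*(9 - 52*I*√2) = (-1 + 146)*(9 - 52*I*√2) = 145*(9 - 52*I*√2) = 1305 - 7540*I*√2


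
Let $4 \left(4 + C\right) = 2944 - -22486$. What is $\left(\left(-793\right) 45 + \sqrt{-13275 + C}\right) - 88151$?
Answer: $-123836 + \frac{i \sqrt{27686}}{2} \approx -1.2384 \cdot 10^{5} + 83.196 i$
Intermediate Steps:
$C = \frac{12707}{2}$ ($C = -4 + \frac{2944 - -22486}{4} = -4 + \frac{2944 + 22486}{4} = -4 + \frac{1}{4} \cdot 25430 = -4 + \frac{12715}{2} = \frac{12707}{2} \approx 6353.5$)
$\left(\left(-793\right) 45 + \sqrt{-13275 + C}\right) - 88151 = \left(\left(-793\right) 45 + \sqrt{-13275 + \frac{12707}{2}}\right) - 88151 = \left(-35685 + \sqrt{- \frac{13843}{2}}\right) - 88151 = \left(-35685 + \frac{i \sqrt{27686}}{2}\right) - 88151 = -123836 + \frac{i \sqrt{27686}}{2}$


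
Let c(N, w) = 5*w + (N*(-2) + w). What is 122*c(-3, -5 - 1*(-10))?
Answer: 4392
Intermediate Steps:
c(N, w) = -2*N + 6*w (c(N, w) = 5*w + (-2*N + w) = 5*w + (w - 2*N) = -2*N + 6*w)
122*c(-3, -5 - 1*(-10)) = 122*(-2*(-3) + 6*(-5 - 1*(-10))) = 122*(6 + 6*(-5 + 10)) = 122*(6 + 6*5) = 122*(6 + 30) = 122*36 = 4392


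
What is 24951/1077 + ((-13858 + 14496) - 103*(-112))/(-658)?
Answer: 551060/118111 ≈ 4.6656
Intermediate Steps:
24951/1077 + ((-13858 + 14496) - 103*(-112))/(-658) = 24951*(1/1077) + (638 + 11536)*(-1/658) = 8317/359 + 12174*(-1/658) = 8317/359 - 6087/329 = 551060/118111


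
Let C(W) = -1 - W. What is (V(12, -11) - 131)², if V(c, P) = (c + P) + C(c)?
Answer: 20449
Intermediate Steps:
V(c, P) = -1 + P (V(c, P) = (c + P) + (-1 - c) = (P + c) + (-1 - c) = -1 + P)
(V(12, -11) - 131)² = ((-1 - 11) - 131)² = (-12 - 131)² = (-143)² = 20449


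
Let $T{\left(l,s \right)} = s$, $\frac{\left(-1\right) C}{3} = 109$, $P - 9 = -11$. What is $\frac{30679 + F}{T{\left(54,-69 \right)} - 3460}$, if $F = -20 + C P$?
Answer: $- \frac{31313}{3529} \approx -8.873$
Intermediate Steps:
$P = -2$ ($P = 9 - 11 = -2$)
$C = -327$ ($C = \left(-3\right) 109 = -327$)
$F = 634$ ($F = -20 - -654 = -20 + 654 = 634$)
$\frac{30679 + F}{T{\left(54,-69 \right)} - 3460} = \frac{30679 + 634}{-69 - 3460} = \frac{31313}{-3529} = 31313 \left(- \frac{1}{3529}\right) = - \frac{31313}{3529}$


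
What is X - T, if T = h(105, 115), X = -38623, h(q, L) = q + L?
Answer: -38843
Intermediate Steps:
h(q, L) = L + q
T = 220 (T = 115 + 105 = 220)
X - T = -38623 - 1*220 = -38623 - 220 = -38843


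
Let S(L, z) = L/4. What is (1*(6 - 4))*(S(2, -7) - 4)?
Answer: -7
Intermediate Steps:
S(L, z) = L/4 (S(L, z) = L*(1/4) = L/4)
(1*(6 - 4))*(S(2, -7) - 4) = (1*(6 - 4))*((1/4)*2 - 4) = (1*2)*(1/2 - 4) = 2*(-7/2) = -7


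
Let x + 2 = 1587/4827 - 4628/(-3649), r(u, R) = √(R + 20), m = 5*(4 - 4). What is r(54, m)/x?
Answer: -131938*√5/26581 ≈ -11.099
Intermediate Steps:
m = 0 (m = 5*0 = 0)
r(u, R) = √(20 + R)
x = -26581/65969 (x = -2 + (1587/4827 - 4628/(-3649)) = -2 + (1587*(1/4827) - 4628*(-1/3649)) = -2 + (529/1609 + 52/41) = -2 + 105357/65969 = -26581/65969 ≈ -0.40293)
r(54, m)/x = √(20 + 0)/(-26581/65969) = √20*(-65969/26581) = (2*√5)*(-65969/26581) = -131938*√5/26581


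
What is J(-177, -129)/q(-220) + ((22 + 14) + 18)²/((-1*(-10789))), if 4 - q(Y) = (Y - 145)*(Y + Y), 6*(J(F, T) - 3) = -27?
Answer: 312209413/1155113496 ≈ 0.27028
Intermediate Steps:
J(F, T) = -3/2 (J(F, T) = 3 + (⅙)*(-27) = 3 - 9/2 = -3/2)
q(Y) = 4 - 2*Y*(-145 + Y) (q(Y) = 4 - (Y - 145)*(Y + Y) = 4 - (-145 + Y)*2*Y = 4 - 2*Y*(-145 + Y))
J(-177, -129)/q(-220) + ((22 + 14) + 18)²/((-1*(-10789))) = -3/(2*(4 - 2*(-220)² + 290*(-220))) + ((22 + 14) + 18)²/((-1*(-10789))) = -3/(2*(4 - 2*48400 - 63800)) + (36 + 18)²/10789 = -3/(2*(4 - 96800 - 63800)) + 54²*(1/10789) = -3/2/(-160596) + 2916*(1/10789) = -3/2*(-1/160596) + 2916/10789 = 1/107064 + 2916/10789 = 312209413/1155113496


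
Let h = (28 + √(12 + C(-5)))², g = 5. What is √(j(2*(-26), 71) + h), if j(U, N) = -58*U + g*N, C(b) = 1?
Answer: 2*√(1042 + 14*√13) ≈ 66.105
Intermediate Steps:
j(U, N) = -58*U + 5*N
h = (28 + √13)² (h = (28 + √(12 + 1))² = (28 + √13)² ≈ 998.91)
√(j(2*(-26), 71) + h) = √((-116*(-26) + 5*71) + (28 + √13)²) = √((-58*(-52) + 355) + (28 + √13)²) = √((3016 + 355) + (28 + √13)²) = √(3371 + (28 + √13)²)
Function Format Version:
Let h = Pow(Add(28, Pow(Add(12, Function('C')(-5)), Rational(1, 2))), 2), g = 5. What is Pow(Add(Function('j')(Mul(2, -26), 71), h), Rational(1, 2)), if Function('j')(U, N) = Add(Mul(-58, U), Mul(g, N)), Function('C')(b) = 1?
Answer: Mul(2, Pow(Add(1042, Mul(14, Pow(13, Rational(1, 2)))), Rational(1, 2))) ≈ 66.105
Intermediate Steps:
Function('j')(U, N) = Add(Mul(-58, U), Mul(5, N))
h = Pow(Add(28, Pow(13, Rational(1, 2))), 2) (h = Pow(Add(28, Pow(Add(12, 1), Rational(1, 2))), 2) = Pow(Add(28, Pow(13, Rational(1, 2))), 2) ≈ 998.91)
Pow(Add(Function('j')(Mul(2, -26), 71), h), Rational(1, 2)) = Pow(Add(Add(Mul(-58, Mul(2, -26)), Mul(5, 71)), Pow(Add(28, Pow(13, Rational(1, 2))), 2)), Rational(1, 2)) = Pow(Add(Add(Mul(-58, -52), 355), Pow(Add(28, Pow(13, Rational(1, 2))), 2)), Rational(1, 2)) = Pow(Add(Add(3016, 355), Pow(Add(28, Pow(13, Rational(1, 2))), 2)), Rational(1, 2)) = Pow(Add(3371, Pow(Add(28, Pow(13, Rational(1, 2))), 2)), Rational(1, 2))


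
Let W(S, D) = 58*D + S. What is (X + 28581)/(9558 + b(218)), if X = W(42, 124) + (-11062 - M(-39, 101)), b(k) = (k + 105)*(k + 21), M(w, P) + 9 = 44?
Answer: 24718/86755 ≈ 0.28492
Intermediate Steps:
M(w, P) = 35 (M(w, P) = -9 + 44 = 35)
W(S, D) = S + 58*D
b(k) = (21 + k)*(105 + k) (b(k) = (105 + k)*(21 + k) = (21 + k)*(105 + k))
X = -3863 (X = (42 + 58*124) + (-11062 - 1*35) = (42 + 7192) + (-11062 - 35) = 7234 - 11097 = -3863)
(X + 28581)/(9558 + b(218)) = (-3863 + 28581)/(9558 + (2205 + 218² + 126*218)) = 24718/(9558 + (2205 + 47524 + 27468)) = 24718/(9558 + 77197) = 24718/86755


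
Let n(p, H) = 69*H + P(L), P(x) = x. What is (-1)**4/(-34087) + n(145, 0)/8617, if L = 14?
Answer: 66943/41961097 ≈ 0.0015954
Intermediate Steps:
n(p, H) = 14 + 69*H (n(p, H) = 69*H + 14 = 14 + 69*H)
(-1)**4/(-34087) + n(145, 0)/8617 = (-1)**4/(-34087) + (14 + 69*0)/8617 = 1*(-1/34087) + (14 + 0)*(1/8617) = -1/34087 + 14*(1/8617) = -1/34087 + 2/1231 = 66943/41961097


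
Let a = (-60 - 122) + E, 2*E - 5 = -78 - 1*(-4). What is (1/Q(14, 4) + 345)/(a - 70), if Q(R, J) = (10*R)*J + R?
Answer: -198031/164451 ≈ -1.2042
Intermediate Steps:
Q(R, J) = R + 10*J*R (Q(R, J) = 10*J*R + R = R + 10*J*R)
E = -69/2 (E = 5/2 + (-78 - 1*(-4))/2 = 5/2 + (-78 + 4)/2 = 5/2 + (½)*(-74) = 5/2 - 37 = -69/2 ≈ -34.500)
a = -433/2 (a = (-60 - 122) - 69/2 = -182 - 69/2 = -433/2 ≈ -216.50)
(1/Q(14, 4) + 345)/(a - 70) = (1/(14*(1 + 10*4)) + 345)/(-433/2 - 70) = (1/(14*(1 + 40)) + 345)/(-573/2) = (1/(14*41) + 345)*(-2/573) = (1/574 + 345)*(-2/573) = (198031/574)*(-2/573) = -198031/164451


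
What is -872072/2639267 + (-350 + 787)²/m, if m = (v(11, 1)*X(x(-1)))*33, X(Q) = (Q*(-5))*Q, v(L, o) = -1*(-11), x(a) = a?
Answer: -505600990403/4790269605 ≈ -105.55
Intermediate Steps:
v(L, o) = 11
X(Q) = -5*Q² (X(Q) = (-5*Q)*Q = -5*Q²)
m = -1815 (m = (11*(-5*(-1)²))*33 = (11*(-5*1))*33 = (11*(-5))*33 = -55*33 = -1815)
-872072/2639267 + (-350 + 787)²/m = -872072/2639267 + (-350 + 787)²/(-1815) = -872072*1/2639267 + 437²*(-1/1815) = -872072/2639267 + 190969*(-1/1815) = -872072/2639267 - 190969/1815 = -505600990403/4790269605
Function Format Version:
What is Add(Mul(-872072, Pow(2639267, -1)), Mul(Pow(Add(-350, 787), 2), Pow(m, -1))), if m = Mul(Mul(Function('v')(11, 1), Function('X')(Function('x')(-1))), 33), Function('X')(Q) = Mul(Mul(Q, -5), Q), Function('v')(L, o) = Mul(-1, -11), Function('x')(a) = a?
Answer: Rational(-505600990403, 4790269605) ≈ -105.55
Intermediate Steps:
Function('v')(L, o) = 11
Function('X')(Q) = Mul(-5, Pow(Q, 2)) (Function('X')(Q) = Mul(Mul(-5, Q), Q) = Mul(-5, Pow(Q, 2)))
m = -1815 (m = Mul(Mul(11, Mul(-5, Pow(-1, 2))), 33) = Mul(Mul(11, Mul(-5, 1)), 33) = Mul(Mul(11, -5), 33) = Mul(-55, 33) = -1815)
Add(Mul(-872072, Pow(2639267, -1)), Mul(Pow(Add(-350, 787), 2), Pow(m, -1))) = Add(Mul(-872072, Pow(2639267, -1)), Mul(Pow(Add(-350, 787), 2), Pow(-1815, -1))) = Add(Mul(-872072, Rational(1, 2639267)), Mul(Pow(437, 2), Rational(-1, 1815))) = Add(Rational(-872072, 2639267), Mul(190969, Rational(-1, 1815))) = Add(Rational(-872072, 2639267), Rational(-190969, 1815)) = Rational(-505600990403, 4790269605)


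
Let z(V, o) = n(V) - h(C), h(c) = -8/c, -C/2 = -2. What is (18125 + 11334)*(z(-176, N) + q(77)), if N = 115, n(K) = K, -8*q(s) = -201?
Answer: -35085669/8 ≈ -4.3857e+6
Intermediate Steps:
q(s) = 201/8 (q(s) = -1/8*(-201) = 201/8)
C = 4 (C = -2*(-2) = 4)
z(V, o) = 2 + V (z(V, o) = V - (-8)/4 = V - 1*(-2) = V + 2 = 2 + V)
(18125 + 11334)*(z(-176, N) + q(77)) = (18125 + 11334)*((2 - 176) + 201/8) = 29459*(-174 + 201/8) = 29459*(-1191/8) = -35085669/8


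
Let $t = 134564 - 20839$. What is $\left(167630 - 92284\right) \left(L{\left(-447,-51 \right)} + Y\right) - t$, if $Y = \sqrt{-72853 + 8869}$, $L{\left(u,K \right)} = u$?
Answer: $-33793387 + 301384 i \sqrt{3999} \approx -3.3793 \cdot 10^{7} + 1.9059 \cdot 10^{7} i$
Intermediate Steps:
$Y = 4 i \sqrt{3999}$ ($Y = \sqrt{-63984} = 4 i \sqrt{3999} \approx 252.95 i$)
$t = 113725$
$\left(167630 - 92284\right) \left(L{\left(-447,-51 \right)} + Y\right) - t = \left(167630 - 92284\right) \left(-447 + 4 i \sqrt{3999}\right) - 113725 = 75346 \left(-447 + 4 i \sqrt{3999}\right) - 113725 = \left(-33679662 + 301384 i \sqrt{3999}\right) - 113725 = -33793387 + 301384 i \sqrt{3999}$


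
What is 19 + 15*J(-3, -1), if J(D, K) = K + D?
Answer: -41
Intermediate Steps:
J(D, K) = D + K
19 + 15*J(-3, -1) = 19 + 15*(-3 - 1) = 19 + 15*(-4) = 19 - 60 = -41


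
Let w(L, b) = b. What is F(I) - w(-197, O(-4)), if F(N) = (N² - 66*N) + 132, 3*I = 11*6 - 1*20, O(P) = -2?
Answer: -5786/9 ≈ -642.89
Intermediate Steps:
I = 46/3 (I = (11*6 - 1*20)/3 = (66 - 20)/3 = (⅓)*46 = 46/3 ≈ 15.333)
F(N) = 132 + N² - 66*N
F(I) - w(-197, O(-4)) = (132 + (46/3)² - 66*46/3) - 1*(-2) = (132 + 2116/9 - 1012) + 2 = -5804/9 + 2 = -5786/9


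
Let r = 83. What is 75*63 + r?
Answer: 4808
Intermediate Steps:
75*63 + r = 75*63 + 83 = 4725 + 83 = 4808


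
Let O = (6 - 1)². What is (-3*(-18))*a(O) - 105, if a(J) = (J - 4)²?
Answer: 23709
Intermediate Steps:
O = 25 (O = 5² = 25)
a(J) = (-4 + J)²
(-3*(-18))*a(O) - 105 = (-3*(-18))*(-4 + 25)² - 105 = 54*21² - 105 = 54*441 - 105 = 23814 - 105 = 23709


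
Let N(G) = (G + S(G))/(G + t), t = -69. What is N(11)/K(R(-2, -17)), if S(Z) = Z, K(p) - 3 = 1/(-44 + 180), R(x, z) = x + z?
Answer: -1496/11861 ≈ -0.12613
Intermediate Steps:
K(p) = 409/136 (K(p) = 3 + 1/(-44 + 180) = 3 + 1/136 = 409/136)
N(G) = 2*G/(-69 + G) (N(G) = (G + G)/(G - 69) = (2*G)/(-69 + G) = 2*G/(-69 + G))
N(11)/K(R(-2, -17)) = (2*11/(-69 + 11))/(409/136) = (2*11/(-58))*(136/409) = (2*11*(-1/58))*(136/409) = -11/29*136/409 = -1496/11861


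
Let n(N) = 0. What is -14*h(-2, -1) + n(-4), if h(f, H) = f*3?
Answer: 84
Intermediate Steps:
h(f, H) = 3*f
-14*h(-2, -1) + n(-4) = -42*(-2) + 0 = -14*(-6) + 0 = 84 + 0 = 84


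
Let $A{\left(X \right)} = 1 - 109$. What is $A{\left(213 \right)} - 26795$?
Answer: $-26903$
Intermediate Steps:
$A{\left(X \right)} = -108$
$A{\left(213 \right)} - 26795 = -108 - 26795 = -26903$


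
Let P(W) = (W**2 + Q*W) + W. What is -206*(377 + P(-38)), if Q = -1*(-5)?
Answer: -328158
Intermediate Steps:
Q = 5
P(W) = W**2 + 6*W (P(W) = (W**2 + 5*W) + W = W**2 + 6*W)
-206*(377 + P(-38)) = -206*(377 - 38*(6 - 38)) = -206*(377 - 38*(-32)) = -206*(377 + 1216) = -206*1593 = -328158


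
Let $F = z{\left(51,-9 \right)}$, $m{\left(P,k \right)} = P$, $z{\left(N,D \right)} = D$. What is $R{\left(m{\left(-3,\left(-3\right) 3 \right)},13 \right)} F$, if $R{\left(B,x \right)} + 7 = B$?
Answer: $90$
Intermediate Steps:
$R{\left(B,x \right)} = -7 + B$
$F = -9$
$R{\left(m{\left(-3,\left(-3\right) 3 \right)},13 \right)} F = \left(-7 - 3\right) \left(-9\right) = \left(-10\right) \left(-9\right) = 90$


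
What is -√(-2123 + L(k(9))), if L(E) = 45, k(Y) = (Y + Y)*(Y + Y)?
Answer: -I*√2078 ≈ -45.585*I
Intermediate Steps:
k(Y) = 4*Y² (k(Y) = (2*Y)*(2*Y) = 4*Y²)
-√(-2123 + L(k(9))) = -√(-2123 + 45) = -√(-2078) = -I*√2078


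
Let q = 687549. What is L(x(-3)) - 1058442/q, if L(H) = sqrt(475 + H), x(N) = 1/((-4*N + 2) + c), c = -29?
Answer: -352814/229183 + 2*sqrt(26715)/15 ≈ 20.254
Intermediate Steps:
x(N) = 1/(-27 - 4*N) (x(N) = 1/((-4*N + 2) - 29) = 1/((2 - 4*N) - 29) = 1/(-27 - 4*N))
L(x(-3)) - 1058442/q = sqrt(475 - 1/(27 + 4*(-3))) - 1058442/687549 = sqrt(475 - 1/(27 - 12)) - 1058442*1/687549 = sqrt(475 - 1/15) - 352814/229183 = sqrt(7124/15) - 352814/229183 = 2*sqrt(26715)/15 - 352814/229183 = -352814/229183 + 2*sqrt(26715)/15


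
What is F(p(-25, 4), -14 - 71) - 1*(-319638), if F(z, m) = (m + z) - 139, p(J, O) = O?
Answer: 319418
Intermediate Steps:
F(z, m) = -139 + m + z
F(p(-25, 4), -14 - 71) - 1*(-319638) = (-139 + (-14 - 71) + 4) - 1*(-319638) = (-139 - 85 + 4) + 319638 = -220 + 319638 = 319418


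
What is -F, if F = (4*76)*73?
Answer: -22192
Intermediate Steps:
F = 22192 (F = 304*73 = 22192)
-F = -1*22192 = -22192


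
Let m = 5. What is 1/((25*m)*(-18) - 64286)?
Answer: -1/66536 ≈ -1.5029e-5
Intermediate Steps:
1/((25*m)*(-18) - 64286) = 1/((25*5)*(-18) - 64286) = 1/(125*(-18) - 64286) = 1/(-2250 - 64286) = 1/(-66536) = -1/66536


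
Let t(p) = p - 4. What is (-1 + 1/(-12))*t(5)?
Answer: -13/12 ≈ -1.0833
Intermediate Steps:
t(p) = -4 + p
(-1 + 1/(-12))*t(5) = (-1 + 1/(-12))*(-4 + 5) = (-1 - 1/12)*1 = -13/12*1 = -13/12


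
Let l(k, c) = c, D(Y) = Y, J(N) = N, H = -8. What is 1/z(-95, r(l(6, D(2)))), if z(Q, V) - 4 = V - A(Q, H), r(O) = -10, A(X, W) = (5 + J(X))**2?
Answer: -1/8106 ≈ -0.00012337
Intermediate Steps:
A(X, W) = (5 + X)**2
z(Q, V) = 4 + V - (5 + Q)**2 (z(Q, V) = 4 + (V - (5 + Q)**2) = 4 + V - (5 + Q)**2)
1/z(-95, r(l(6, D(2)))) = 1/(4 - 10 - (5 - 95)**2) = 1/(4 - 10 - 1*(-90)**2) = 1/(4 - 10 - 1*8100) = 1/(4 - 10 - 8100) = 1/(-8106) = -1/8106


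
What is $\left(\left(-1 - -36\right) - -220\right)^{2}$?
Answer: $65025$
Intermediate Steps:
$\left(\left(-1 - -36\right) - -220\right)^{2} = \left(\left(-1 + 36\right) + 220\right)^{2} = \left(35 + 220\right)^{2} = 255^{2} = 65025$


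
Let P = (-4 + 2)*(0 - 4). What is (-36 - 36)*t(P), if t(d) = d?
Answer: -576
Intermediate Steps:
P = 8 (P = -2*(-4) = 8)
(-36 - 36)*t(P) = (-36 - 36)*8 = -72*8 = -576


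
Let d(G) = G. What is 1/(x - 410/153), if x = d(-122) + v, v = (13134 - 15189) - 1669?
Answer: -153/588848 ≈ -0.00025983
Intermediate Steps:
v = -3724 (v = -2055 - 1669 = -3724)
x = -3846 (x = -122 - 3724 = -3846)
1/(x - 410/153) = 1/(-3846 - 410/153) = 1/(-588848/153) = -153/588848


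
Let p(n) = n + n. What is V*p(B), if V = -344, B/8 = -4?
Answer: 22016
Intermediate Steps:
B = -32 (B = 8*(-4) = -32)
p(n) = 2*n
V*p(B) = -688*(-32) = -344*(-64) = 22016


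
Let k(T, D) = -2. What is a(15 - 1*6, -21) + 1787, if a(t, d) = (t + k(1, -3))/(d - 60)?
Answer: 144740/81 ≈ 1786.9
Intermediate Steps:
a(t, d) = (-2 + t)/(-60 + d) (a(t, d) = (t - 2)/(d - 60) = (-2 + t)/(-60 + d))
a(15 - 1*6, -21) + 1787 = (-2 + (15 - 1*6))/(-60 - 21) + 1787 = (-2 + (15 - 6))/(-81) + 1787 = -(-2 + 9)/81 + 1787 = -1/81*7 + 1787 = -7/81 + 1787 = 144740/81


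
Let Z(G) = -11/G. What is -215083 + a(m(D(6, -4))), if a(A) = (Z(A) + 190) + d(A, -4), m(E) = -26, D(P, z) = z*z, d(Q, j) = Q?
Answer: -5587883/26 ≈ -2.1492e+5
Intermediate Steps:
D(P, z) = z²
a(A) = 190 + A - 11/A (a(A) = (-11/A + 190) + A = (190 - 11/A) + A = 190 + A - 11/A)
-215083 + a(m(D(6, -4))) = -215083 + (190 - 26 - 11/(-26)) = -215083 + (190 - 26 - 11*(-1/26)) = -215083 + (190 - 26 + 11/26) = -215083 + 4275/26 = -5587883/26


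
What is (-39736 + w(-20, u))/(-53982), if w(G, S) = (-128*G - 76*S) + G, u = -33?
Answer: 17344/26991 ≈ 0.64258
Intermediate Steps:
w(G, S) = -127*G - 76*S
(-39736 + w(-20, u))/(-53982) = (-39736 + (-127*(-20) - 76*(-33)))/(-53982) = (-39736 + (2540 + 2508))*(-1/53982) = (-39736 + 5048)*(-1/53982) = -34688*(-1/53982) = 17344/26991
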